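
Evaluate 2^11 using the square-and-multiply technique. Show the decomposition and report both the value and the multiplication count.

Computing 2^11 by squaring (build up from 2^1; each line after the first costs one multiplication):

2^1 = 2
2^2 = (2^1)^2 = 2^2 = 4
2^4 = (2^2)^2 = 4^2 = 16
2^5 = 2 * 2^4 = 2 * 16 = 32
2^10 = (2^5)^2 = 32^2 = 1024
2^11 = 2 * 2^10 = 2 * 1024 = 2048

Result: 2048
Multiplications needed: 5 (5 lines after 2^1)

2^11 = 2048. Using exponentiation by squaring, this requires 5 multiplications. The key idea: if the exponent is even, square the half-power; if odd, multiply by the base once.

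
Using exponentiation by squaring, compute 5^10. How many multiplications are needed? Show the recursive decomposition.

Computing 5^10 by squaring (build up from 5^1; each line after the first costs one multiplication):

5^1 = 5
5^2 = (5^1)^2 = 5^2 = 25
5^4 = (5^2)^2 = 25^2 = 625
5^5 = 5 * 5^4 = 5 * 625 = 3125
5^10 = (5^5)^2 = 3125^2 = 9765625

Result: 9765625
Multiplications needed: 4 (4 lines after 5^1)

5^10 = 9765625. Using exponentiation by squaring, this requires 4 multiplications. The key idea: if the exponent is even, square the half-power; if odd, multiply by the base once.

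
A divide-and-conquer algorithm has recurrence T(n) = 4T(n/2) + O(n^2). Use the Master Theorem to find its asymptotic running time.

Master Theorem for T(n) = 4T(n/2) + O(n^2):

a = 4, b = 2, c = 2
log_b(a) = log_2(4) = 2.0000

Case 2: c = 2 = log_2(4) = 2.0000
T(n) = O(n^2 log n) = O(n^2 log n)

For T(n) = 4T(n/2) + O(n^2): log_2(4) = 2.0000. This is Case 2 of the Master Theorem (c = log_b(a), equal work at all levels), giving O(n^2 log n).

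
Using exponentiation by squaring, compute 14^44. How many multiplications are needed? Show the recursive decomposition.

Computing 14^44 by squaring (build up from 14^1; each line after the first costs one multiplication):

14^1 = 14
14^2 = (14^1)^2 = 14^2 = 196
14^4 = (14^2)^2 = 196^2 = 38416
14^5 = 14 * 14^4 = 14 * 38416 = 537824
14^10 = (14^5)^2 = 537824^2 = 289254654976
14^11 = 14 * 14^10 = 14 * 289254654976 = 4049565169664
14^22 = (14^11)^2 = 4049565169664^2 = 16398978063355821105872896
14^44 = (14^22)^2 = 16398978063355821105872896^2 = 268926481522425436988250652599945506664302107426816

Result: 268926481522425436988250652599945506664302107426816
Multiplications needed: 7 (7 lines after 14^1)

14^44 = 268926481522425436988250652599945506664302107426816. Using exponentiation by squaring, this requires 7 multiplications. The key idea: if the exponent is even, square the half-power; if odd, multiply by the base once.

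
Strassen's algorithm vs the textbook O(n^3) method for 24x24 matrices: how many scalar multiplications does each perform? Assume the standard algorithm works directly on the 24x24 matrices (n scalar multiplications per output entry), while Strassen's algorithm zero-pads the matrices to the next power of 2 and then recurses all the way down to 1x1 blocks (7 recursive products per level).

Matrix multiplication for 24x24 matrices:

Strassen's algorithm requires power-of-2 dimensions. Pad 24x24 to 32x32 (next power of 2).

Standard algorithm: 24^3 = 13824 multiplications
Strassen's algorithm: 7^(log2(32)) = 7^5 = 16807 multiplications
Difference: 13824 - 16807 = -2983 (Strassen uses MORE here due to padding overhead — for small or just-over-power-of-2 n, padding can outweigh the per-level savings)

Standard: 13824 multiplications (24^3). Strassen: 16807 multiplications (7^5, after padding to 32x32). Strassen reduces 8 recursive multiplications to 7 at each level.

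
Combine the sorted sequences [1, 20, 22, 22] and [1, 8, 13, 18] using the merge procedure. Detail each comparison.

Merging process:

Compare 1 vs 1: take 1 from left. Merged: [1]
Compare 20 vs 1: take 1 from right. Merged: [1, 1]
Compare 20 vs 8: take 8 from right. Merged: [1, 1, 8]
Compare 20 vs 13: take 13 from right. Merged: [1, 1, 8, 13]
Compare 20 vs 18: take 18 from right. Merged: [1, 1, 8, 13, 18]
Append remaining from left: [20, 22, 22]. Merged: [1, 1, 8, 13, 18, 20, 22, 22]

Final merged array: [1, 1, 8, 13, 18, 20, 22, 22]
Total comparisons: 5

The merged array is [1, 1, 8, 13, 18, 20, 22, 22], requiring 5 comparisons. The merge step runs in O(n) time where n is the total number of elements.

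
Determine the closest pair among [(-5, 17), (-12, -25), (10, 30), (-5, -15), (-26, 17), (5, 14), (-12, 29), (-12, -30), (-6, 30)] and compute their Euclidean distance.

Computing all pairwise distances among 9 points:

d((-5, 17), (-12, -25)) = 42.5793
d((-5, 17), (10, 30)) = 19.8494
d((-5, 17), (-5, -15)) = 32.0
d((-5, 17), (-26, 17)) = 21.0
d((-5, 17), (5, 14)) = 10.4403
d((-5, 17), (-12, 29)) = 13.8924
d((-5, 17), (-12, -30)) = 47.5184
d((-5, 17), (-6, 30)) = 13.0384
d((-12, -25), (10, 30)) = 59.2368
d((-12, -25), (-5, -15)) = 12.2066
d((-12, -25), (-26, 17)) = 44.2719
d((-12, -25), (5, 14)) = 42.5441
d((-12, -25), (-12, 29)) = 54.0
d((-12, -25), (-12, -30)) = 5.0 <-- minimum
d((-12, -25), (-6, 30)) = 55.3263
d((10, 30), (-5, -15)) = 47.4342
d((10, 30), (-26, 17)) = 38.2753
d((10, 30), (5, 14)) = 16.7631
d((10, 30), (-12, 29)) = 22.0227
d((10, 30), (-12, -30)) = 63.9062
d((10, 30), (-6, 30)) = 16.0
d((-5, -15), (-26, 17)) = 38.2753
d((-5, -15), (5, 14)) = 30.6757
d((-5, -15), (-12, 29)) = 44.5533
d((-5, -15), (-12, -30)) = 16.5529
d((-5, -15), (-6, 30)) = 45.0111
d((-26, 17), (5, 14)) = 31.1448
d((-26, 17), (-12, 29)) = 18.4391
d((-26, 17), (-12, -30)) = 49.0408
d((-26, 17), (-6, 30)) = 23.8537
d((5, 14), (-12, 29)) = 22.6716
d((5, 14), (-12, -30)) = 47.1699
d((5, 14), (-6, 30)) = 19.4165
d((-12, 29), (-12, -30)) = 59.0
d((-12, 29), (-6, 30)) = 6.0828
d((-12, -30), (-6, 30)) = 60.2993

Closest pair: (-12, -25) and (-12, -30) with distance 5.0

The closest pair is (-12, -25) and (-12, -30) with Euclidean distance 5.0. For 9 points, brute-force pairwise comparison is shown above. For large n, the divide-and-conquer algorithm (sort by x, recurse on halves, check the dividing strip) achieves O(n log n).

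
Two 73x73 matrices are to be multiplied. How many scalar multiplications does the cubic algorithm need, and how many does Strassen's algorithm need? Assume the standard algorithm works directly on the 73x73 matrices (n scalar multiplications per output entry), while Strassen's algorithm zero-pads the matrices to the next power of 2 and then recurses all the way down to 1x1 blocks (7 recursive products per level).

Matrix multiplication for 73x73 matrices:

Strassen's algorithm requires power-of-2 dimensions. Pad 73x73 to 128x128 (next power of 2).

Standard algorithm: 73^3 = 389017 multiplications
Strassen's algorithm: 7^(log2(128)) = 7^7 = 823543 multiplications
Difference: 389017 - 823543 = -434526 (Strassen uses MORE here due to padding overhead — for small or just-over-power-of-2 n, padding can outweigh the per-level savings)

Standard: 389017 multiplications (73^3). Strassen: 823543 multiplications (7^7, after padding to 128x128). Strassen reduces 8 recursive multiplications to 7 at each level.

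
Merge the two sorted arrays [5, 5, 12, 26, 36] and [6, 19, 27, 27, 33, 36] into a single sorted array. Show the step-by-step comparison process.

Merging process:

Compare 5 vs 6: take 5 from left. Merged: [5]
Compare 5 vs 6: take 5 from left. Merged: [5, 5]
Compare 12 vs 6: take 6 from right. Merged: [5, 5, 6]
Compare 12 vs 19: take 12 from left. Merged: [5, 5, 6, 12]
Compare 26 vs 19: take 19 from right. Merged: [5, 5, 6, 12, 19]
Compare 26 vs 27: take 26 from left. Merged: [5, 5, 6, 12, 19, 26]
Compare 36 vs 27: take 27 from right. Merged: [5, 5, 6, 12, 19, 26, 27]
Compare 36 vs 27: take 27 from right. Merged: [5, 5, 6, 12, 19, 26, 27, 27]
Compare 36 vs 33: take 33 from right. Merged: [5, 5, 6, 12, 19, 26, 27, 27, 33]
Compare 36 vs 36: take 36 from left. Merged: [5, 5, 6, 12, 19, 26, 27, 27, 33, 36]
Append remaining from right: [36]. Merged: [5, 5, 6, 12, 19, 26, 27, 27, 33, 36, 36]

Final merged array: [5, 5, 6, 12, 19, 26, 27, 27, 33, 36, 36]
Total comparisons: 10

The merged array is [5, 5, 6, 12, 19, 26, 27, 27, 33, 36, 36], requiring 10 comparisons. The merge step runs in O(n) time where n is the total number of elements.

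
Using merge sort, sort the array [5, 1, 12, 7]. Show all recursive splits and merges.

Merge sort trace:

Split: [5, 1, 12, 7] -> [5, 1] and [12, 7]
  Split: [5, 1] -> [5] and [1]
  Merge: [5] + [1] -> [1, 5]
  Split: [12, 7] -> [12] and [7]
  Merge: [12] + [7] -> [7, 12]
Merge: [1, 5] + [7, 12] -> [1, 5, 7, 12]

Final sorted array: [1, 5, 7, 12]

The merge sort proceeds by recursively splitting the array and merging sorted halves.
After all merges, the sorted array is [1, 5, 7, 12].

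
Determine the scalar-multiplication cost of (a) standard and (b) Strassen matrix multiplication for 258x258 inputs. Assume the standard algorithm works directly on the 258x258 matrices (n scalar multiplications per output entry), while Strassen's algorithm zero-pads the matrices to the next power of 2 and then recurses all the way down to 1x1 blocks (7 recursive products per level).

Matrix multiplication for 258x258 matrices:

Strassen's algorithm requires power-of-2 dimensions. Pad 258x258 to 512x512 (next power of 2).

Standard algorithm: 258^3 = 17173512 multiplications
Strassen's algorithm: 7^(log2(512)) = 7^9 = 40353607 multiplications
Difference: 17173512 - 40353607 = -23180095 (Strassen uses MORE here due to padding overhead — for small or just-over-power-of-2 n, padding can outweigh the per-level savings)

Standard: 17173512 multiplications (258^3). Strassen: 40353607 multiplications (7^9, after padding to 512x512). Strassen reduces 8 recursive multiplications to 7 at each level.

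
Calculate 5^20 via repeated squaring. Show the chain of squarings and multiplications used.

Computing 5^20 by squaring (build up from 5^1; each line after the first costs one multiplication):

5^1 = 5
5^2 = (5^1)^2 = 5^2 = 25
5^4 = (5^2)^2 = 25^2 = 625
5^5 = 5 * 5^4 = 5 * 625 = 3125
5^10 = (5^5)^2 = 3125^2 = 9765625
5^20 = (5^10)^2 = 9765625^2 = 95367431640625

Result: 95367431640625
Multiplications needed: 5 (5 lines after 5^1)

5^20 = 95367431640625. Using exponentiation by squaring, this requires 5 multiplications. The key idea: if the exponent is even, square the half-power; if odd, multiply by the base once.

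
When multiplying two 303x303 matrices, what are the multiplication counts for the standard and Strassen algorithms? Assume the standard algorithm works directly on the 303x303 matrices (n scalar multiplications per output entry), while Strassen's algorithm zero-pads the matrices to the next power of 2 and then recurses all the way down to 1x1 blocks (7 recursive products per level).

Matrix multiplication for 303x303 matrices:

Strassen's algorithm requires power-of-2 dimensions. Pad 303x303 to 512x512 (next power of 2).

Standard algorithm: 303^3 = 27818127 multiplications
Strassen's algorithm: 7^(log2(512)) = 7^9 = 40353607 multiplications
Difference: 27818127 - 40353607 = -12535480 (Strassen uses MORE here due to padding overhead — for small or just-over-power-of-2 n, padding can outweigh the per-level savings)

Standard: 27818127 multiplications (303^3). Strassen: 40353607 multiplications (7^9, after padding to 512x512). Strassen reduces 8 recursive multiplications to 7 at each level.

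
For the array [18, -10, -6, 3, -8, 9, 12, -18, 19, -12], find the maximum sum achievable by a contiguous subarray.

Using Kadane's algorithm on [18, -10, -6, 3, -8, 9, 12, -18, 19, -12]:

Scanning through the array:
Position 1 (value -10): max_ending_here = 8, max_so_far = 18
Position 2 (value -6): max_ending_here = 2, max_so_far = 18
Position 3 (value 3): max_ending_here = 5, max_so_far = 18
Position 4 (value -8): max_ending_here = -3, max_so_far = 18
Position 5 (value 9): max_ending_here = 9, max_so_far = 18
Position 6 (value 12): max_ending_here = 21, max_so_far = 21
Position 7 (value -18): max_ending_here = 3, max_so_far = 21
Position 8 (value 19): max_ending_here = 22, max_so_far = 22
Position 9 (value -12): max_ending_here = 10, max_so_far = 22

Maximum subarray: [9, 12, -18, 19]
Maximum sum: 22

The maximum subarray is [9, 12, -18, 19] with sum 22. This subarray runs from index 5 to index 8.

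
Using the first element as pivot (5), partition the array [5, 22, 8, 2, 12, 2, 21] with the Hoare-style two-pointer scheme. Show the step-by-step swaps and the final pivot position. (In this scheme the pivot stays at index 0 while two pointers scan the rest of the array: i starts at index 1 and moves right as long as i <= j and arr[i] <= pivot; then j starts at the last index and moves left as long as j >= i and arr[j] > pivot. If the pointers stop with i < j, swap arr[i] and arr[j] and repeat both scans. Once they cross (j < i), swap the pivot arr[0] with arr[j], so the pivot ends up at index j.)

Hoare-style two-pointer partition with pivot = 5:

Initial array: [5, 22, 8, 2, 12, 2, 21]

Pointers start at i = 1, j = 6.
i stops at index 1 (arr[1]=22 > 5), j stops at index 5 (arr[5]=2 <= 5): swap arr[1] and arr[5], array becomes [5, 2, 8, 2, 12, 22, 21]
i stops at index 2 (arr[2]=8 > 5), j stops at index 3 (arr[3]=2 <= 5): swap arr[2] and arr[3], array becomes [5, 2, 2, 8, 12, 22, 21]
i ends at 3, j ends at 2: the pointers have crossed (j < i), so scanning stops.

Swap pivot arr[0] with arr[2] to place pivot at position 2: [2, 2, 5, 8, 12, 22, 21]
Pivot position: 2

After partitioning with pivot 5, the array becomes [2, 2, 5, 8, 12, 22, 21]. The pivot is placed at index 2. All elements to the left of the pivot are <= 5, and all elements to the right are > 5.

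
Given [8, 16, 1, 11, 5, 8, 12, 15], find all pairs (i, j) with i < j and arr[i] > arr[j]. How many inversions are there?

Finding inversions in [8, 16, 1, 11, 5, 8, 12, 15]:

(0, 2): arr[0]=8 > arr[2]=1
(0, 4): arr[0]=8 > arr[4]=5
(1, 2): arr[1]=16 > arr[2]=1
(1, 3): arr[1]=16 > arr[3]=11
(1, 4): arr[1]=16 > arr[4]=5
(1, 5): arr[1]=16 > arr[5]=8
(1, 6): arr[1]=16 > arr[6]=12
(1, 7): arr[1]=16 > arr[7]=15
(3, 4): arr[3]=11 > arr[4]=5
(3, 5): arr[3]=11 > arr[5]=8

Total inversions: 10

The array has 10 inversion(s): (0,2), (0,4), (1,2), (1,3), (1,4), (1,5), (1,6), (1,7), (3,4), (3,5). Each pair (i,j) satisfies i < j and arr[i] > arr[j].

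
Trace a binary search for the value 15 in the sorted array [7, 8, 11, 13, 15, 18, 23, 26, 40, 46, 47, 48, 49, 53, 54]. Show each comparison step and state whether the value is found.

Binary search for 15 in [7, 8, 11, 13, 15, 18, 23, 26, 40, 46, 47, 48, 49, 53, 54]:

lo=0, hi=14, mid=7, arr[mid]=26 -> 26 > 15, search left half
lo=0, hi=6, mid=3, arr[mid]=13 -> 13 < 15, search right half
lo=4, hi=6, mid=5, arr[mid]=18 -> 18 > 15, search left half
lo=4, hi=4, mid=4, arr[mid]=15 -> Found target at index 4!

Binary search finds 15 at index 4 after 4 comparisons. The search repeatedly halves the search space by comparing with the middle element.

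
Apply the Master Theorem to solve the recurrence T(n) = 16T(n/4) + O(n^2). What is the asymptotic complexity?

Master Theorem for T(n) = 16T(n/4) + O(n^2):

a = 16, b = 4, c = 2
log_b(a) = log_4(16) = 2.0000

Case 2: c = 2 = log_4(16) = 2.0000
T(n) = O(n^2 log n) = O(n^2 log n)

For T(n) = 16T(n/4) + O(n^2): log_4(16) = 2.0000. This is Case 2 of the Master Theorem (c = log_b(a), equal work at all levels), giving O(n^2 log n).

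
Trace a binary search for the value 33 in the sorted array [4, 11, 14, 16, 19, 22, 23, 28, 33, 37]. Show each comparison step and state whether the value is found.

Binary search for 33 in [4, 11, 14, 16, 19, 22, 23, 28, 33, 37]:

lo=0, hi=9, mid=4, arr[mid]=19 -> 19 < 33, search right half
lo=5, hi=9, mid=7, arr[mid]=28 -> 28 < 33, search right half
lo=8, hi=9, mid=8, arr[mid]=33 -> Found target at index 8!

Binary search finds 33 at index 8 after 3 comparisons. The search repeatedly halves the search space by comparing with the middle element.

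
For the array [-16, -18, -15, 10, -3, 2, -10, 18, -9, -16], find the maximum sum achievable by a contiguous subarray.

Using Kadane's algorithm on [-16, -18, -15, 10, -3, 2, -10, 18, -9, -16]:

Scanning through the array:
Position 1 (value -18): max_ending_here = -18, max_so_far = -16
Position 2 (value -15): max_ending_here = -15, max_so_far = -15
Position 3 (value 10): max_ending_here = 10, max_so_far = 10
Position 4 (value -3): max_ending_here = 7, max_so_far = 10
Position 5 (value 2): max_ending_here = 9, max_so_far = 10
Position 6 (value -10): max_ending_here = -1, max_so_far = 10
Position 7 (value 18): max_ending_here = 18, max_so_far = 18
Position 8 (value -9): max_ending_here = 9, max_so_far = 18
Position 9 (value -16): max_ending_here = -7, max_so_far = 18

Maximum subarray: [18]
Maximum sum: 18

The maximum subarray is [18] with sum 18. This subarray runs from index 7 to index 7.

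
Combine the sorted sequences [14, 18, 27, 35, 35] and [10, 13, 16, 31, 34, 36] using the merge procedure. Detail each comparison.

Merging process:

Compare 14 vs 10: take 10 from right. Merged: [10]
Compare 14 vs 13: take 13 from right. Merged: [10, 13]
Compare 14 vs 16: take 14 from left. Merged: [10, 13, 14]
Compare 18 vs 16: take 16 from right. Merged: [10, 13, 14, 16]
Compare 18 vs 31: take 18 from left. Merged: [10, 13, 14, 16, 18]
Compare 27 vs 31: take 27 from left. Merged: [10, 13, 14, 16, 18, 27]
Compare 35 vs 31: take 31 from right. Merged: [10, 13, 14, 16, 18, 27, 31]
Compare 35 vs 34: take 34 from right. Merged: [10, 13, 14, 16, 18, 27, 31, 34]
Compare 35 vs 36: take 35 from left. Merged: [10, 13, 14, 16, 18, 27, 31, 34, 35]
Compare 35 vs 36: take 35 from left. Merged: [10, 13, 14, 16, 18, 27, 31, 34, 35, 35]
Append remaining from right: [36]. Merged: [10, 13, 14, 16, 18, 27, 31, 34, 35, 35, 36]

Final merged array: [10, 13, 14, 16, 18, 27, 31, 34, 35, 35, 36]
Total comparisons: 10

The merged array is [10, 13, 14, 16, 18, 27, 31, 34, 35, 35, 36], requiring 10 comparisons. The merge step runs in O(n) time where n is the total number of elements.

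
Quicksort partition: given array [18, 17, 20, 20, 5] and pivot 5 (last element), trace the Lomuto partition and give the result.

Lomuto partition with pivot = 5:

Initial array: [18, 17, 20, 20, 5]

arr[0]=18 > 5: no swap
arr[1]=17 > 5: no swap
arr[2]=20 > 5: no swap
arr[3]=20 > 5: no swap

Place pivot at position 0: [5, 17, 20, 20, 18]
Pivot position: 0

After partitioning with pivot 5, the array becomes [5, 17, 20, 20, 18]. The pivot is placed at index 0. All elements to the left of the pivot are <= 5, and all elements to the right are > 5.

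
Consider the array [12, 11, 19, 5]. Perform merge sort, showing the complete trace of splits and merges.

Merge sort trace:

Split: [12, 11, 19, 5] -> [12, 11] and [19, 5]
  Split: [12, 11] -> [12] and [11]
  Merge: [12] + [11] -> [11, 12]
  Split: [19, 5] -> [19] and [5]
  Merge: [19] + [5] -> [5, 19]
Merge: [11, 12] + [5, 19] -> [5, 11, 12, 19]

Final sorted array: [5, 11, 12, 19]

The merge sort proceeds by recursively splitting the array and merging sorted halves.
After all merges, the sorted array is [5, 11, 12, 19].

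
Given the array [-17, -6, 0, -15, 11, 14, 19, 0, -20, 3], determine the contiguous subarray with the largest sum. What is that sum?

Using Kadane's algorithm on [-17, -6, 0, -15, 11, 14, 19, 0, -20, 3]:

Scanning through the array:
Position 1 (value -6): max_ending_here = -6, max_so_far = -6
Position 2 (value 0): max_ending_here = 0, max_so_far = 0
Position 3 (value -15): max_ending_here = -15, max_so_far = 0
Position 4 (value 11): max_ending_here = 11, max_so_far = 11
Position 5 (value 14): max_ending_here = 25, max_so_far = 25
Position 6 (value 19): max_ending_here = 44, max_so_far = 44
Position 7 (value 0): max_ending_here = 44, max_so_far = 44
Position 8 (value -20): max_ending_here = 24, max_so_far = 44
Position 9 (value 3): max_ending_here = 27, max_so_far = 44

Maximum subarray: [11, 14, 19]
Maximum sum: 44

The maximum subarray is [11, 14, 19] with sum 44. This subarray runs from index 4 to index 6.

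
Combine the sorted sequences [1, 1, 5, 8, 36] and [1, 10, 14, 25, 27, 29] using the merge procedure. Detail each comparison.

Merging process:

Compare 1 vs 1: take 1 from left. Merged: [1]
Compare 1 vs 1: take 1 from left. Merged: [1, 1]
Compare 5 vs 1: take 1 from right. Merged: [1, 1, 1]
Compare 5 vs 10: take 5 from left. Merged: [1, 1, 1, 5]
Compare 8 vs 10: take 8 from left. Merged: [1, 1, 1, 5, 8]
Compare 36 vs 10: take 10 from right. Merged: [1, 1, 1, 5, 8, 10]
Compare 36 vs 14: take 14 from right. Merged: [1, 1, 1, 5, 8, 10, 14]
Compare 36 vs 25: take 25 from right. Merged: [1, 1, 1, 5, 8, 10, 14, 25]
Compare 36 vs 27: take 27 from right. Merged: [1, 1, 1, 5, 8, 10, 14, 25, 27]
Compare 36 vs 29: take 29 from right. Merged: [1, 1, 1, 5, 8, 10, 14, 25, 27, 29]
Append remaining from left: [36]. Merged: [1, 1, 1, 5, 8, 10, 14, 25, 27, 29, 36]

Final merged array: [1, 1, 1, 5, 8, 10, 14, 25, 27, 29, 36]
Total comparisons: 10

The merged array is [1, 1, 1, 5, 8, 10, 14, 25, 27, 29, 36], requiring 10 comparisons. The merge step runs in O(n) time where n is the total number of elements.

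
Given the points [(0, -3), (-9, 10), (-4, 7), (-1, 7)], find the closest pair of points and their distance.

Computing all pairwise distances among 4 points:

d((0, -3), (-9, 10)) = 15.8114
d((0, -3), (-4, 7)) = 10.7703
d((0, -3), (-1, 7)) = 10.0499
d((-9, 10), (-4, 7)) = 5.831
d((-9, 10), (-1, 7)) = 8.544
d((-4, 7), (-1, 7)) = 3.0 <-- minimum

Closest pair: (-4, 7) and (-1, 7) with distance 3.0

The closest pair is (-4, 7) and (-1, 7) with Euclidean distance 3.0. For 4 points, brute-force pairwise comparison is shown above. For large n, the divide-and-conquer algorithm (sort by x, recurse on halves, check the dividing strip) achieves O(n log n).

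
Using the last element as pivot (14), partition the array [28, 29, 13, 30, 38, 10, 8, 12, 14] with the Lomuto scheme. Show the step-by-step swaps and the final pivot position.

Lomuto partition with pivot = 14:

Initial array: [28, 29, 13, 30, 38, 10, 8, 12, 14]

arr[0]=28 > 14: no swap
arr[1]=29 > 14: no swap
arr[2]=13 <= 14: swap with position 0, array becomes [13, 29, 28, 30, 38, 10, 8, 12, 14]
arr[3]=30 > 14: no swap
arr[4]=38 > 14: no swap
arr[5]=10 <= 14: swap with position 1, array becomes [13, 10, 28, 30, 38, 29, 8, 12, 14]
arr[6]=8 <= 14: swap with position 2, array becomes [13, 10, 8, 30, 38, 29, 28, 12, 14]
arr[7]=12 <= 14: swap with position 3, array becomes [13, 10, 8, 12, 38, 29, 28, 30, 14]

Place pivot at position 4: [13, 10, 8, 12, 14, 29, 28, 30, 38]
Pivot position: 4

After partitioning with pivot 14, the array becomes [13, 10, 8, 12, 14, 29, 28, 30, 38]. The pivot is placed at index 4. All elements to the left of the pivot are <= 14, and all elements to the right are > 14.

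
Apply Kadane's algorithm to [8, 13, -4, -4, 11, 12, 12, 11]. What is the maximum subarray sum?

Using Kadane's algorithm on [8, 13, -4, -4, 11, 12, 12, 11]:

Scanning through the array:
Position 1 (value 13): max_ending_here = 21, max_so_far = 21
Position 2 (value -4): max_ending_here = 17, max_so_far = 21
Position 3 (value -4): max_ending_here = 13, max_so_far = 21
Position 4 (value 11): max_ending_here = 24, max_so_far = 24
Position 5 (value 12): max_ending_here = 36, max_so_far = 36
Position 6 (value 12): max_ending_here = 48, max_so_far = 48
Position 7 (value 11): max_ending_here = 59, max_so_far = 59

Maximum subarray: [8, 13, -4, -4, 11, 12, 12, 11]
Maximum sum: 59

The maximum subarray is [8, 13, -4, -4, 11, 12, 12, 11] with sum 59. This subarray runs from index 0 to index 7.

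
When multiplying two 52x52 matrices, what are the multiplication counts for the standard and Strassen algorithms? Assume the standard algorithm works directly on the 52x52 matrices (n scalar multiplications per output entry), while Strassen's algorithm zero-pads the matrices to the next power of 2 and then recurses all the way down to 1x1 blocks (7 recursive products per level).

Matrix multiplication for 52x52 matrices:

Strassen's algorithm requires power-of-2 dimensions. Pad 52x52 to 64x64 (next power of 2).

Standard algorithm: 52^3 = 140608 multiplications
Strassen's algorithm: 7^(log2(64)) = 7^6 = 117649 multiplications
Savings: 140608 - 117649 = 22959 multiplications

Standard: 140608 multiplications (52^3). Strassen: 117649 multiplications (7^6, after padding to 64x64). Strassen reduces 8 recursive multiplications to 7 at each level.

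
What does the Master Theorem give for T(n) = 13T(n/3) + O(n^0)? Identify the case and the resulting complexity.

Master Theorem for T(n) = 13T(n/3) + O(n^0):

a = 13, b = 3, c = 0
log_b(a) = log_3(13) = 2.3347

Case 1: c = 0 < log_3(13) = 2.3347
T(n) = O(n^(log_3 13))

For T(n) = 13T(n/3) + O(n^0): log_3(13) = 2.3347. This is Case 1 of the Master Theorem (c < log_b(a), work dominated by leaves), giving O(n^(log_3 13)).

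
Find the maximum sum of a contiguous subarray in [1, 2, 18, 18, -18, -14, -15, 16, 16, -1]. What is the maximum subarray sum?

Using Kadane's algorithm on [1, 2, 18, 18, -18, -14, -15, 16, 16, -1]:

Scanning through the array:
Position 1 (value 2): max_ending_here = 3, max_so_far = 3
Position 2 (value 18): max_ending_here = 21, max_so_far = 21
Position 3 (value 18): max_ending_here = 39, max_so_far = 39
Position 4 (value -18): max_ending_here = 21, max_so_far = 39
Position 5 (value -14): max_ending_here = 7, max_so_far = 39
Position 6 (value -15): max_ending_here = -8, max_so_far = 39
Position 7 (value 16): max_ending_here = 16, max_so_far = 39
Position 8 (value 16): max_ending_here = 32, max_so_far = 39
Position 9 (value -1): max_ending_here = 31, max_so_far = 39

Maximum subarray: [1, 2, 18, 18]
Maximum sum: 39

The maximum subarray is [1, 2, 18, 18] with sum 39. This subarray runs from index 0 to index 3.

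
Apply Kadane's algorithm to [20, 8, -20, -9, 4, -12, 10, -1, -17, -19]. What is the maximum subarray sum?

Using Kadane's algorithm on [20, 8, -20, -9, 4, -12, 10, -1, -17, -19]:

Scanning through the array:
Position 1 (value 8): max_ending_here = 28, max_so_far = 28
Position 2 (value -20): max_ending_here = 8, max_so_far = 28
Position 3 (value -9): max_ending_here = -1, max_so_far = 28
Position 4 (value 4): max_ending_here = 4, max_so_far = 28
Position 5 (value -12): max_ending_here = -8, max_so_far = 28
Position 6 (value 10): max_ending_here = 10, max_so_far = 28
Position 7 (value -1): max_ending_here = 9, max_so_far = 28
Position 8 (value -17): max_ending_here = -8, max_so_far = 28
Position 9 (value -19): max_ending_here = -19, max_so_far = 28

Maximum subarray: [20, 8]
Maximum sum: 28

The maximum subarray is [20, 8] with sum 28. This subarray runs from index 0 to index 1.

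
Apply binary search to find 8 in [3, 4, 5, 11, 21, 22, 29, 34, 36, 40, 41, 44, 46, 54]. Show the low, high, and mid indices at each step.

Binary search for 8 in [3, 4, 5, 11, 21, 22, 29, 34, 36, 40, 41, 44, 46, 54]:

lo=0, hi=13, mid=6, arr[mid]=29 -> 29 > 8, search left half
lo=0, hi=5, mid=2, arr[mid]=5 -> 5 < 8, search right half
lo=3, hi=5, mid=4, arr[mid]=21 -> 21 > 8, search left half
lo=3, hi=3, mid=3, arr[mid]=11 -> 11 > 8, search left half
lo=3 > hi=2, target 8 not found

Binary search determines that 8 is not in the array after 4 comparisons. The search space was exhausted without finding the target.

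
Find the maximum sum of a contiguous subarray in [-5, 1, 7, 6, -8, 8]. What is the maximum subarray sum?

Using Kadane's algorithm on [-5, 1, 7, 6, -8, 8]:

Scanning through the array:
Position 1 (value 1): max_ending_here = 1, max_so_far = 1
Position 2 (value 7): max_ending_here = 8, max_so_far = 8
Position 3 (value 6): max_ending_here = 14, max_so_far = 14
Position 4 (value -8): max_ending_here = 6, max_so_far = 14
Position 5 (value 8): max_ending_here = 14, max_so_far = 14

Maximum subarray: [1, 7, 6]
Maximum sum: 14

The maximum subarray is [1, 7, 6] with sum 14. This subarray runs from index 1 to index 3.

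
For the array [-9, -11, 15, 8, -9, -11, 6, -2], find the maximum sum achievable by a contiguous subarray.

Using Kadane's algorithm on [-9, -11, 15, 8, -9, -11, 6, -2]:

Scanning through the array:
Position 1 (value -11): max_ending_here = -11, max_so_far = -9
Position 2 (value 15): max_ending_here = 15, max_so_far = 15
Position 3 (value 8): max_ending_here = 23, max_so_far = 23
Position 4 (value -9): max_ending_here = 14, max_so_far = 23
Position 5 (value -11): max_ending_here = 3, max_so_far = 23
Position 6 (value 6): max_ending_here = 9, max_so_far = 23
Position 7 (value -2): max_ending_here = 7, max_so_far = 23

Maximum subarray: [15, 8]
Maximum sum: 23

The maximum subarray is [15, 8] with sum 23. This subarray runs from index 2 to index 3.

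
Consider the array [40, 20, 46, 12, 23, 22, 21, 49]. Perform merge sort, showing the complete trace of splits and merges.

Merge sort trace:

Split: [40, 20, 46, 12, 23, 22, 21, 49] -> [40, 20, 46, 12] and [23, 22, 21, 49]
  Split: [40, 20, 46, 12] -> [40, 20] and [46, 12]
    Split: [40, 20] -> [40] and [20]
    Merge: [40] + [20] -> [20, 40]
    Split: [46, 12] -> [46] and [12]
    Merge: [46] + [12] -> [12, 46]
  Merge: [20, 40] + [12, 46] -> [12, 20, 40, 46]
  Split: [23, 22, 21, 49] -> [23, 22] and [21, 49]
    Split: [23, 22] -> [23] and [22]
    Merge: [23] + [22] -> [22, 23]
    Split: [21, 49] -> [21] and [49]
    Merge: [21] + [49] -> [21, 49]
  Merge: [22, 23] + [21, 49] -> [21, 22, 23, 49]
Merge: [12, 20, 40, 46] + [21, 22, 23, 49] -> [12, 20, 21, 22, 23, 40, 46, 49]

Final sorted array: [12, 20, 21, 22, 23, 40, 46, 49]

The merge sort proceeds by recursively splitting the array and merging sorted halves.
After all merges, the sorted array is [12, 20, 21, 22, 23, 40, 46, 49].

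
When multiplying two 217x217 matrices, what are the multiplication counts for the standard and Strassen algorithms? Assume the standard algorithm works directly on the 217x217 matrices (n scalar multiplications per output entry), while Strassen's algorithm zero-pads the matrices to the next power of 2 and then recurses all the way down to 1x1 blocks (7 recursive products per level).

Matrix multiplication for 217x217 matrices:

Strassen's algorithm requires power-of-2 dimensions. Pad 217x217 to 256x256 (next power of 2).

Standard algorithm: 217^3 = 10218313 multiplications
Strassen's algorithm: 7^(log2(256)) = 7^8 = 5764801 multiplications
Savings: 10218313 - 5764801 = 4453512 multiplications

Standard: 10218313 multiplications (217^3). Strassen: 5764801 multiplications (7^8, after padding to 256x256). Strassen reduces 8 recursive multiplications to 7 at each level.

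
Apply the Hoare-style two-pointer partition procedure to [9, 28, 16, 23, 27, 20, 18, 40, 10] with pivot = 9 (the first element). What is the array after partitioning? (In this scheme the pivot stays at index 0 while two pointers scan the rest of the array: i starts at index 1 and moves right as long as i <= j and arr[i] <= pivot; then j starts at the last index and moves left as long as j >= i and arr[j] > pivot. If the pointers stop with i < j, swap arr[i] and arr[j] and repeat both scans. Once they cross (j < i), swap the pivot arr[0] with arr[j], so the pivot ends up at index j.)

Hoare-style two-pointer partition with pivot = 9:

Initial array: [9, 28, 16, 23, 27, 20, 18, 40, 10]

Pointers start at i = 1, j = 8.
i ends at 1, j ends at 0: the pointers have crossed (j < i), so scanning stops.

j = 0, so swapping arr[0] with arr[j] leaves the pivot at position 0: [9, 28, 16, 23, 27, 20, 18, 40, 10]
Pivot position: 0

After partitioning with pivot 9, the array becomes [9, 28, 16, 23, 27, 20, 18, 40, 10]. The pivot is placed at index 0. All elements to the left of the pivot are <= 9, and all elements to the right are > 9.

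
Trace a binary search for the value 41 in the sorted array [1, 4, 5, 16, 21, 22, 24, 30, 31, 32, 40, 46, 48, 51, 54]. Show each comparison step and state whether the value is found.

Binary search for 41 in [1, 4, 5, 16, 21, 22, 24, 30, 31, 32, 40, 46, 48, 51, 54]:

lo=0, hi=14, mid=7, arr[mid]=30 -> 30 < 41, search right half
lo=8, hi=14, mid=11, arr[mid]=46 -> 46 > 41, search left half
lo=8, hi=10, mid=9, arr[mid]=32 -> 32 < 41, search right half
lo=10, hi=10, mid=10, arr[mid]=40 -> 40 < 41, search right half
lo=11 > hi=10, target 41 not found

Binary search determines that 41 is not in the array after 4 comparisons. The search space was exhausted without finding the target.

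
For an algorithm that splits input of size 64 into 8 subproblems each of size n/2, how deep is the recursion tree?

For divide and conquer with division factor 2:

Problem sizes at each level:
Level 0: 64
Level 1: 32
Level 2: 16
Level 3: 8
Level 4: 4
Level 5: 2
Level 6: 1

The root is level 0 and the size-1 base case is level 6 (the tree spans levels 0 through 6, i.e. 7 levels counting the root), so the depth is the number of divisions: log_2(64) = 6

The recursion tree depth is log_2(64) = 6. At each level, the problem size is divided by 2, so it takes 6 divisions to reduce to a base case of size 1. The algorithm makes 8 recursive calls at each level.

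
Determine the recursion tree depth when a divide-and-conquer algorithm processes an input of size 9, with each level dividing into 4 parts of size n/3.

For divide and conquer with division factor 3:

Problem sizes at each level:
Level 0: 9
Level 1: 3
Level 2: 1

The root is level 0 and the size-1 base case is level 2 (the tree spans levels 0 through 2, i.e. 3 levels counting the root), so the depth is the number of divisions: log_3(9) = 2

The recursion tree depth is log_3(9) = 2. At each level, the problem size is divided by 3, so it takes 2 divisions to reduce to a base case of size 1. The algorithm makes 4 recursive calls at each level.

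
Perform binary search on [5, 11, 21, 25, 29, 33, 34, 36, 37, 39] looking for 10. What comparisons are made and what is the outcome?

Binary search for 10 in [5, 11, 21, 25, 29, 33, 34, 36, 37, 39]:

lo=0, hi=9, mid=4, arr[mid]=29 -> 29 > 10, search left half
lo=0, hi=3, mid=1, arr[mid]=11 -> 11 > 10, search left half
lo=0, hi=0, mid=0, arr[mid]=5 -> 5 < 10, search right half
lo=1 > hi=0, target 10 not found

Binary search determines that 10 is not in the array after 3 comparisons. The search space was exhausted without finding the target.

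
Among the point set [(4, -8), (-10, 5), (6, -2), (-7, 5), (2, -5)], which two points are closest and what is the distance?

Computing all pairwise distances among 5 points:

d((4, -8), (-10, 5)) = 19.105
d((4, -8), (6, -2)) = 6.3246
d((4, -8), (-7, 5)) = 17.0294
d((4, -8), (2, -5)) = 3.6056
d((-10, 5), (6, -2)) = 17.4642
d((-10, 5), (-7, 5)) = 3.0 <-- minimum
d((-10, 5), (2, -5)) = 15.6205
d((6, -2), (-7, 5)) = 14.7648
d((6, -2), (2, -5)) = 5.0
d((-7, 5), (2, -5)) = 13.4536

Closest pair: (-10, 5) and (-7, 5) with distance 3.0

The closest pair is (-10, 5) and (-7, 5) with Euclidean distance 3.0. For 5 points, brute-force pairwise comparison is shown above. For large n, the divide-and-conquer algorithm (sort by x, recurse on halves, check the dividing strip) achieves O(n log n).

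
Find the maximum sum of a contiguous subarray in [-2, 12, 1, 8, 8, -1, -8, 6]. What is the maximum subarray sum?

Using Kadane's algorithm on [-2, 12, 1, 8, 8, -1, -8, 6]:

Scanning through the array:
Position 1 (value 12): max_ending_here = 12, max_so_far = 12
Position 2 (value 1): max_ending_here = 13, max_so_far = 13
Position 3 (value 8): max_ending_here = 21, max_so_far = 21
Position 4 (value 8): max_ending_here = 29, max_so_far = 29
Position 5 (value -1): max_ending_here = 28, max_so_far = 29
Position 6 (value -8): max_ending_here = 20, max_so_far = 29
Position 7 (value 6): max_ending_here = 26, max_so_far = 29

Maximum subarray: [12, 1, 8, 8]
Maximum sum: 29

The maximum subarray is [12, 1, 8, 8] with sum 29. This subarray runs from index 1 to index 4.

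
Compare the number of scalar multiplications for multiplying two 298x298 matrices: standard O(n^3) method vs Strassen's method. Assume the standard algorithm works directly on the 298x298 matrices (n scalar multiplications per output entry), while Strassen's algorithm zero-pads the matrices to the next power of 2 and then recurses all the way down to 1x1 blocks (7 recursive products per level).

Matrix multiplication for 298x298 matrices:

Strassen's algorithm requires power-of-2 dimensions. Pad 298x298 to 512x512 (next power of 2).

Standard algorithm: 298^3 = 26463592 multiplications
Strassen's algorithm: 7^(log2(512)) = 7^9 = 40353607 multiplications
Difference: 26463592 - 40353607 = -13890015 (Strassen uses MORE here due to padding overhead — for small or just-over-power-of-2 n, padding can outweigh the per-level savings)

Standard: 26463592 multiplications (298^3). Strassen: 40353607 multiplications (7^9, after padding to 512x512). Strassen reduces 8 recursive multiplications to 7 at each level.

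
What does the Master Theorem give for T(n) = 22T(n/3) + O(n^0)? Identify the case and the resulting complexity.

Master Theorem for T(n) = 22T(n/3) + O(n^0):

a = 22, b = 3, c = 0
log_b(a) = log_3(22) = 2.8136

Case 1: c = 0 < log_3(22) = 2.8136
T(n) = O(n^(log_3 22))

For T(n) = 22T(n/3) + O(n^0): log_3(22) = 2.8136. This is Case 1 of the Master Theorem (c < log_b(a), work dominated by leaves), giving O(n^(log_3 22)).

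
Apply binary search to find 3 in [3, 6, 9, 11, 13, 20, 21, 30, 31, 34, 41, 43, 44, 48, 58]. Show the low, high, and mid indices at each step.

Binary search for 3 in [3, 6, 9, 11, 13, 20, 21, 30, 31, 34, 41, 43, 44, 48, 58]:

lo=0, hi=14, mid=7, arr[mid]=30 -> 30 > 3, search left half
lo=0, hi=6, mid=3, arr[mid]=11 -> 11 > 3, search left half
lo=0, hi=2, mid=1, arr[mid]=6 -> 6 > 3, search left half
lo=0, hi=0, mid=0, arr[mid]=3 -> Found target at index 0!

Binary search finds 3 at index 0 after 4 comparisons. The search repeatedly halves the search space by comparing with the middle element.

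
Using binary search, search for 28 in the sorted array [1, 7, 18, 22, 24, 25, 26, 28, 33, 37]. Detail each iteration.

Binary search for 28 in [1, 7, 18, 22, 24, 25, 26, 28, 33, 37]:

lo=0, hi=9, mid=4, arr[mid]=24 -> 24 < 28, search right half
lo=5, hi=9, mid=7, arr[mid]=28 -> Found target at index 7!

Binary search finds 28 at index 7 after 2 comparisons. The search repeatedly halves the search space by comparing with the middle element.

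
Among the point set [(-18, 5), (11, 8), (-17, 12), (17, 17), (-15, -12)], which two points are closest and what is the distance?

Computing all pairwise distances among 5 points:

d((-18, 5), (11, 8)) = 29.1548
d((-18, 5), (-17, 12)) = 7.0711 <-- minimum
d((-18, 5), (17, 17)) = 37.0
d((-18, 5), (-15, -12)) = 17.2627
d((11, 8), (-17, 12)) = 28.2843
d((11, 8), (17, 17)) = 10.8167
d((11, 8), (-15, -12)) = 32.8024
d((-17, 12), (17, 17)) = 34.3657
d((-17, 12), (-15, -12)) = 24.0832
d((17, 17), (-15, -12)) = 43.1856

Closest pair: (-18, 5) and (-17, 12) with distance 7.0711

The closest pair is (-18, 5) and (-17, 12) with Euclidean distance 7.0711. For 5 points, brute-force pairwise comparison is shown above. For large n, the divide-and-conquer algorithm (sort by x, recurse on halves, check the dividing strip) achieves O(n log n).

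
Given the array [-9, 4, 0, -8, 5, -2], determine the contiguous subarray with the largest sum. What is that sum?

Using Kadane's algorithm on [-9, 4, 0, -8, 5, -2]:

Scanning through the array:
Position 1 (value 4): max_ending_here = 4, max_so_far = 4
Position 2 (value 0): max_ending_here = 4, max_so_far = 4
Position 3 (value -8): max_ending_here = -4, max_so_far = 4
Position 4 (value 5): max_ending_here = 5, max_so_far = 5
Position 5 (value -2): max_ending_here = 3, max_so_far = 5

Maximum subarray: [5]
Maximum sum: 5

The maximum subarray is [5] with sum 5. This subarray runs from index 4 to index 4.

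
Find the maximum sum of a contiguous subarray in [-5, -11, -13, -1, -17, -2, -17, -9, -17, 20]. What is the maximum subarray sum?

Using Kadane's algorithm on [-5, -11, -13, -1, -17, -2, -17, -9, -17, 20]:

Scanning through the array:
Position 1 (value -11): max_ending_here = -11, max_so_far = -5
Position 2 (value -13): max_ending_here = -13, max_so_far = -5
Position 3 (value -1): max_ending_here = -1, max_so_far = -1
Position 4 (value -17): max_ending_here = -17, max_so_far = -1
Position 5 (value -2): max_ending_here = -2, max_so_far = -1
Position 6 (value -17): max_ending_here = -17, max_so_far = -1
Position 7 (value -9): max_ending_here = -9, max_so_far = -1
Position 8 (value -17): max_ending_here = -17, max_so_far = -1
Position 9 (value 20): max_ending_here = 20, max_so_far = 20

Maximum subarray: [20]
Maximum sum: 20

The maximum subarray is [20] with sum 20. This subarray runs from index 9 to index 9.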